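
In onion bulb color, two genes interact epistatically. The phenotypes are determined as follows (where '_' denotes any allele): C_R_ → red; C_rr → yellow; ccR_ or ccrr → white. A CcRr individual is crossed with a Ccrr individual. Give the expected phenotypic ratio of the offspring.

Cross: CcRr × Ccrr — consider each gene separately:
C gene: Cc × Cc → 1 CC, 2 Cc, 1 cc → 3 C_ : 1 cc (out of 4)
R gene: Rr × rr → 2 Rr, 2 rr → 2 R_ : 2 rr (out of 4)
Genotype classes (out of 4 × 4 = 16): C_R_ = 3×2 = 6; C_rr = 3×2 = 6; ccR_ = 1×2 = 2; ccrr = 1×2 = 2
Apply the phenotype rules: C_R_ (6) → red; C_rr (6) → yellow; ccR_ (2) + ccrr (2) → white
Phenotype counts (out of 16): 6 red, 6 yellow, 4 white
Ratio: 3 red : 3 yellow : 2 white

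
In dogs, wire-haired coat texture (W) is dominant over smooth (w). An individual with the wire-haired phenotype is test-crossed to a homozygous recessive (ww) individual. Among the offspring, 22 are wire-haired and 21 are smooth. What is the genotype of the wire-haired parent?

Test cross: ? × ww
Offspring: 22 wire-haired, 21 smooth — approximately 1:1.
A 1:1 ratio in a test cross indicates the unknown parent is heterozygous (Ww).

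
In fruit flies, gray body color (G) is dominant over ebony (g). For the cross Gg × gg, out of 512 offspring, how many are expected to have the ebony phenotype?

Punnett square for Gg × gg:
Offspring genotypes: 2 Gg, 2 gg
Total offspring: 4
Count with target: 2
Probability: 2/4 = 1/2
Expected count = 1/2 × 512 = 256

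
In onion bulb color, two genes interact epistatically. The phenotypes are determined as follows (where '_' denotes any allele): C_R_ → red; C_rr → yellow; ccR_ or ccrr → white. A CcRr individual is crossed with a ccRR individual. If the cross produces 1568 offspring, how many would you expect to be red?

Cross: CcRr × ccRR — consider each gene separately:
C gene: Cc × cc → 2 Cc, 2 cc → 2 C_ : 2 cc (out of 4)
R gene: Rr × RR → 2 RR, 2 Rr → 4 R_ (out of 4)
Genotype classes (out of 4 × 4 = 16): C_R_ = 2×4 = 8; ccR_ = 2×4 = 8
Apply the phenotype rules: C_R_ (8) → red; ccR_ (8) → white
Phenotype counts (out of 16): 8 red, 8 white
red: 8 out of 16 → fraction 1/2
Expected count = 1/2 × 1568 = 784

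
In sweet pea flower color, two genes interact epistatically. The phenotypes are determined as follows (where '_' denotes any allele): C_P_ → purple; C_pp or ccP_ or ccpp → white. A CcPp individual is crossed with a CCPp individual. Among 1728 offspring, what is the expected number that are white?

Cross: CcPp × CCPp — consider each gene separately:
C gene: Cc × CC → 2 CC, 2 Cc → 4 C_ (out of 4)
P gene: Pp × Pp → 1 PP, 2 Pp, 1 pp → 3 P_ : 1 pp (out of 4)
Genotype classes (out of 4 × 4 = 16): C_P_ = 4×3 = 12; C_pp = 4×1 = 4
Apply the phenotype rules: C_P_ (12) → purple; C_pp (4) → white
Phenotype counts (out of 16): 12 purple, 4 white
white: 4 out of 16 → fraction 1/4
Expected count = 1/4 × 1728 = 432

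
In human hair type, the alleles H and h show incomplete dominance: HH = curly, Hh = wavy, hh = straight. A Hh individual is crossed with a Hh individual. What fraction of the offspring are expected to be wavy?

Punnett square for Hh × Hh:
Offspring genotypes: 1 HH, 2 Hh, 1 hh
Phenotype counts: 1 curly, 2 wavy, 1 straight
wavy: 2 out of 4
Probability: 2/4 = 1/2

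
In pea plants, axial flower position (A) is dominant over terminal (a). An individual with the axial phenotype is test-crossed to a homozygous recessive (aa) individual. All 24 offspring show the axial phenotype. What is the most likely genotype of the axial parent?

Test cross: ? × aa
All offspring are axial.
If the unknown parent were heterozygous (Aa), about half of 24 offspring would be terminal; none are. The unknown parent is most likely homozygous dominant (AA).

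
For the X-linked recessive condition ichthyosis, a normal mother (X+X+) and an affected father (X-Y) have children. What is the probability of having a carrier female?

Cross: X+X+ × X-Y
Offspring: 2 X+X-, 2 X+Y
Probability of a carrier female: 2/4 = 1/2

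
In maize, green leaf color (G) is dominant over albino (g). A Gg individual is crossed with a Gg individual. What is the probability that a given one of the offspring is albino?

Punnett square for Gg × Gg:
Offspring genotypes: 1 GG, 2 Gg, 1 gg
green: 3, albino: 1
albino: 1 out of 4
Probability: 1/4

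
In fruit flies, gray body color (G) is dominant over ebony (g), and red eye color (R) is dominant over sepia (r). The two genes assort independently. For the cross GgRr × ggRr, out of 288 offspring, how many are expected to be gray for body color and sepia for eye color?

Dihybrid cross GgRr × ggRr — consider each gene separately:
body color: Gg × gg → 2 Gg, 2 gg → 2 G_ : 2 gg (out of 4)
eye color: Rr × Rr → 1 RR, 2 Rr, 1 rr → 3 R_ : 1 rr (out of 4)
Looking for: gray (G_) and sepia (rr)
P(gray) = 2/4, P(sepia) = 1/4
P(both) = 2/4 × 1/4 = 2/16 = 1/8
Expected count = 1/8 × 288 = 36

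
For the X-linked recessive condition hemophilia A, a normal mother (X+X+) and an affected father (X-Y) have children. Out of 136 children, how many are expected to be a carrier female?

Cross: X+X+ × X-Y
Offspring: 2 X+X-, 2 X+Y
Probability of a carrier female: 2/4 = 1/2
Expected count = 1/2 × 136 = 68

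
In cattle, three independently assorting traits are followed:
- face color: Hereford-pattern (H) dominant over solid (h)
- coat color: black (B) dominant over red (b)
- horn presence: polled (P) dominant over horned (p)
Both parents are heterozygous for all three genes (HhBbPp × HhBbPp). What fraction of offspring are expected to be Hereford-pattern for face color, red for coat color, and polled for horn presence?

Trihybrid cross: HhBbPp × HhBbPp
Each trait segregates independently with a 3:1 phenotypic ratio, so each gene contributes 3/4 (dominant) or 1/4 (recessive).
Target: Hereford-pattern (face color), red (coat color), polled (horn presence)
Probability = product of independent per-trait probabilities
= 3/4 × 1/4 × 3/4 = 9/64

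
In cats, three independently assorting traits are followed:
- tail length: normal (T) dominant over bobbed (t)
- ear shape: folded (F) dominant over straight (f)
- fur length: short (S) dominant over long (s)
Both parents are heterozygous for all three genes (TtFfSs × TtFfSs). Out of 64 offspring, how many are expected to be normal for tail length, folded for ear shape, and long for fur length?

Trihybrid cross: TtFfSs × TtFfSs
Each trait segregates independently with a 3:1 phenotypic ratio, so each gene contributes 3/4 (dominant) or 1/4 (recessive).
Target: normal (tail length), folded (ear shape), long (fur length)
Probability = product of independent per-trait probabilities
= 3/4 × 3/4 × 1/4 = 9/64
Expected count = 9/64 × 64 = 9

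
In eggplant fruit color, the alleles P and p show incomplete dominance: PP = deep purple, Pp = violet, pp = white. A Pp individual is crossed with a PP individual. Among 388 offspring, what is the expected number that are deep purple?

Punnett square for Pp × PP:
Offspring genotypes: 2 PP, 2 Pp
Phenotype counts: 2 deep purple, 2 violet
deep purple: 2 out of 4 → fraction 1/2
Expected count = 1/2 × 388 = 194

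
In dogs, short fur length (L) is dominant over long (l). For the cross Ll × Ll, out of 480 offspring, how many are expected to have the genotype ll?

Punnett square for Ll × Ll:
Offspring genotypes: 1 LL, 2 Ll, 1 ll
Total offspring: 4
Count with target: 1
Probability: 1/4
Expected count = 1/4 × 480 = 120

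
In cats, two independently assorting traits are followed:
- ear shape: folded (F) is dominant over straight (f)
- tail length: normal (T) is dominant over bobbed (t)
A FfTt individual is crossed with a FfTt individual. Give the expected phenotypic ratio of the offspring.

Dihybrid cross FfTt × FfTt — consider each gene separately:
ear shape: Ff × Ff → 1 FF, 2 Ff, 1 ff → 3 F_ : 1 ff (out of 4)
tail length: Tt × Tt → 1 TT, 2 Tt, 1 tt → 3 T_ : 1 tt (out of 4)
Combine (counts out of 4 × 4 = 16): folded/normal (F_T_) = 3×3 = 9; folded/bobbed (F_tt) = 3×1 = 3; straight/normal (ffT_) = 1×3 = 3; straight/bobbed (fftt) = 1×1 = 1
Phenotype counts (out of 16): 9 folded/normal, 3 folded/bobbed, 3 straight/normal, 1 straight/bobbed
Ratio: 9 folded/normal : 3 folded/bobbed : 3 straight/normal : 1 straight/bobbed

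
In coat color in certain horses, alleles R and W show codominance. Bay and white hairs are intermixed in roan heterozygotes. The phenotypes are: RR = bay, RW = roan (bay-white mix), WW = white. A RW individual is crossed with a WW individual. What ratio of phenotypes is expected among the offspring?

Punnett square for RW × WW:
Offspring genotypes: 2 RW, 2 WW
Phenotype counts: 2 roan (bay-white mix), 2 white
Ratio: 1 roan (bay-white mix) : 1 white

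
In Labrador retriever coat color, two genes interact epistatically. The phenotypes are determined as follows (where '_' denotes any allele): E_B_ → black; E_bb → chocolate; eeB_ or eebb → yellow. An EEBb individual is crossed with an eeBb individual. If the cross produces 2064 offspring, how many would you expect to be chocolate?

Cross: EEBb × eeBb — consider each gene separately:
E gene: EE × ee → 4 Ee → 4 E_ (out of 4)
B gene: Bb × Bb → 1 BB, 2 Bb, 1 bb → 3 B_ : 1 bb (out of 4)
Genotype classes (out of 4 × 4 = 16): E_B_ = 4×3 = 12; E_bb = 4×1 = 4
Apply the phenotype rules: E_B_ (12) → black; E_bb (4) → chocolate
Phenotype counts (out of 16): 12 black, 4 chocolate
chocolate: 4 out of 16 → fraction 1/4
Expected count = 1/4 × 2064 = 516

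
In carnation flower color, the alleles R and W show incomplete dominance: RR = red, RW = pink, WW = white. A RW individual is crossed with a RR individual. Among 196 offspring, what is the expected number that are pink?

Punnett square for RW × RR:
Offspring genotypes: 2 RR, 2 RW
Phenotype counts: 2 red, 2 pink
pink: 2 out of 4 → fraction 1/2
Expected count = 1/2 × 196 = 98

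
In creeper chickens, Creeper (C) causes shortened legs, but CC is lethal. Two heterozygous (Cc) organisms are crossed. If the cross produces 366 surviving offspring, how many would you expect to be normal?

Cross: Cc × Cc
Punnett square offspring (before lethality): 1 CC, 2 Cc, 1 cc
The CC genotype is lethal (embryos die); surviving offspring: 2 Cc, 1 cc
normal: 1 out of 3 → fraction 1/3
Expected count = 1/3 × 366 = 122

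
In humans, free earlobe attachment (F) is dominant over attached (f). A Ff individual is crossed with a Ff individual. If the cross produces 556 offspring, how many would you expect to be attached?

Punnett square for Ff × Ff:
Offspring genotypes: 1 FF, 2 Ff, 1 ff
free: 3, attached: 1
attached: 1 out of 4 → fraction 1/4
Expected count = 1/4 × 556 = 139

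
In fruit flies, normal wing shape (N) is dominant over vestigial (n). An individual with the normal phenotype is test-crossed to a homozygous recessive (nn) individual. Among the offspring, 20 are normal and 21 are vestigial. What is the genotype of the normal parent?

Test cross: ? × nn
Offspring: 20 normal, 21 vestigial — approximately 1:1.
A 1:1 ratio in a test cross indicates the unknown parent is heterozygous (Nn).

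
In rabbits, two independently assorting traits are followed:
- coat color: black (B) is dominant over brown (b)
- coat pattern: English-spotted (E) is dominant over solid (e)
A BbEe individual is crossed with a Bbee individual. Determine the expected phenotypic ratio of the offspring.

Dihybrid cross BbEe × Bbee — consider each gene separately:
coat color: Bb × Bb → 1 BB, 2 Bb, 1 bb → 3 B_ : 1 bb (out of 4)
coat pattern: Ee × ee → 2 Ee, 2 ee → 2 E_ : 2 ee (out of 4)
Combine (counts out of 4 × 4 = 16): black/English-spotted (B_E_) = 3×2 = 6; black/solid (B_ee) = 3×2 = 6; brown/English-spotted (bbE_) = 1×2 = 2; brown/solid (bbee) = 1×2 = 2
Phenotype counts (out of 16): 6 black/English-spotted, 6 black/solid, 2 brown/English-spotted, 2 brown/solid
Ratio: 3 black/English-spotted : 3 black/solid : 1 brown/English-spotted : 1 brown/solid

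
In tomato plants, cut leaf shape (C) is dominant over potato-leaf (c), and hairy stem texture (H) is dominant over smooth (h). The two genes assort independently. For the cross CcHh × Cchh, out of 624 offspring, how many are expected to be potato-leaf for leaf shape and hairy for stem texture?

Dihybrid cross CcHh × Cchh — consider each gene separately:
leaf shape: Cc × Cc → 1 CC, 2 Cc, 1 cc → 3 C_ : 1 cc (out of 4)
stem texture: Hh × hh → 2 Hh, 2 hh → 2 H_ : 2 hh (out of 4)
Looking for: potato-leaf (cc) and hairy (H_)
P(potato-leaf) = 1/4, P(hairy) = 2/4
P(both) = 1/4 × 2/4 = 2/16 = 1/8
Expected count = 1/8 × 624 = 78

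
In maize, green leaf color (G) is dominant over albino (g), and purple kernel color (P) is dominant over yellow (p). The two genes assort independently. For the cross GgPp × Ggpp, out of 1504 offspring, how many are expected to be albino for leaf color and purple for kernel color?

Dihybrid cross GgPp × Ggpp — consider each gene separately:
leaf color: Gg × Gg → 1 GG, 2 Gg, 1 gg → 3 G_ : 1 gg (out of 4)
kernel color: Pp × pp → 2 Pp, 2 pp → 2 P_ : 2 pp (out of 4)
Looking for: albino (gg) and purple (P_)
P(albino) = 1/4, P(purple) = 2/4
P(both) = 1/4 × 2/4 = 2/16 = 1/8
Expected count = 1/8 × 1504 = 188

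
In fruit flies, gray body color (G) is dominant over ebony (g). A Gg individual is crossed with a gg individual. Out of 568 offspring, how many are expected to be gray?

Punnett square for Gg × gg:
Offspring genotypes: 2 Gg, 2 gg
gray: 2, ebony: 2
gray: 2 out of 4 → fraction 1/2
Expected count = 1/2 × 568 = 284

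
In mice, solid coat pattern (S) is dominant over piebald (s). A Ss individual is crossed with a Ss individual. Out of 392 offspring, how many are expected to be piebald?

Punnett square for Ss × Ss:
Offspring genotypes: 1 SS, 2 Ss, 1 ss
solid: 3, piebald: 1
piebald: 1 out of 4 → fraction 1/4
Expected count = 1/4 × 392 = 98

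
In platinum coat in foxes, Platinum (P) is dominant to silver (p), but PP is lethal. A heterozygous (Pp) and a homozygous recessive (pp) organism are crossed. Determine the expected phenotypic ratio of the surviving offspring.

Cross: Pp × pp
Punnett square offspring (before lethality): 2 Pp, 2 pp
No PP offspring are produced in this cross.
Ratio: 1 platinum : 1 silver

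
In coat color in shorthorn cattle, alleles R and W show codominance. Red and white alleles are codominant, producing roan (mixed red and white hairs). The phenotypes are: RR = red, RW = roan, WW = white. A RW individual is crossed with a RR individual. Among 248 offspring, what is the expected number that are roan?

Punnett square for RW × RR:
Offspring genotypes: 2 RR, 2 RW
Phenotype counts: 2 red, 2 roan
roan: 2 out of 4 → fraction 1/2
Expected count = 1/2 × 248 = 124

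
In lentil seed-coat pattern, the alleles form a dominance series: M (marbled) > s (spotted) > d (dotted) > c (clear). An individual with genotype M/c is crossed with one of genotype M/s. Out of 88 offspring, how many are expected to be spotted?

Cross: M/c × M/s
Allele dominance: M > s > d > c
Offspring genotypes: 1 M/M, 1 M/s, 1 M/c, 1 s/c
Phenotype counts: 3 marbled, 1 spotted
spotted: 1 out of 4 → fraction 1/4
Expected count = 1/4 × 88 = 22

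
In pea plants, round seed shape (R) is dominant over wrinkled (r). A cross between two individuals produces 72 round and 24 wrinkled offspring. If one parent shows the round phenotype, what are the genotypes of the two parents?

Observed offspring: 72 round, 24 wrinkled
The observed ratio simplifies to 3:1. Wrinkled (rr) offspring appear, so each parent must contribute one r allele. The parent stated to show round carries R, so it is Rr. The other parent is then either Rr or rr: Rr × rr would give a 1:1 split, whereas Rr × Rr gives 3:1 — matching the data. So both parents are heterozygous (Rr × Rr).
Parent genotypes: Rr × Rr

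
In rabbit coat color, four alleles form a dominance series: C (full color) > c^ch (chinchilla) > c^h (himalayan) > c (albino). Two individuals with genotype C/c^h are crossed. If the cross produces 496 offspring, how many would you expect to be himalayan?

Cross: C/c^h × C/c^h
Allele dominance: C > c^ch > c^h > c
Offspring genotypes: 1 C/C, 2 C/c^h, 1 c^h/c^h
Phenotype counts: 3 full color, 1 himalayan
himalayan: 1 out of 4 → fraction 1/4
Expected count = 1/4 × 496 = 124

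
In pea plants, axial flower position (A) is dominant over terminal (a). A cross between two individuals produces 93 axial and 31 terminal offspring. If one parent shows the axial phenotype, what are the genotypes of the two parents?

Observed offspring: 93 axial, 31 terminal
The observed ratio simplifies to 3:1. Terminal (aa) offspring appear, so each parent must contribute one a allele. The parent stated to show axial carries A, so it is Aa. The other parent is then either Aa or aa: Aa × aa would give a 1:1 split, whereas Aa × Aa gives 3:1 — matching the data. So both parents are heterozygous (Aa × Aa).
Parent genotypes: Aa × Aa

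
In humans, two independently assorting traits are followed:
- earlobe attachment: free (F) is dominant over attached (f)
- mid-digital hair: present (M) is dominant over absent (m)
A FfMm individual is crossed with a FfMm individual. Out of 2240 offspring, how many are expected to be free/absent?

Dihybrid cross FfMm × FfMm — consider each gene separately:
earlobe attachment: Ff × Ff → 1 FF, 2 Ff, 1 ff → 3 F_ : 1 ff (out of 4)
mid-digital hair: Mm × Mm → 1 MM, 2 Mm, 1 mm → 3 M_ : 1 mm (out of 4)
Combine (counts out of 4 × 4 = 16): free/present (F_M_) = 3×3 = 9; free/absent (F_mm) = 3×1 = 3; attached/present (ffM_) = 1×3 = 3; attached/absent (ffmm) = 1×1 = 1
Phenotype counts (out of 16): 9 free/present, 3 free/absent, 3 attached/present, 1 attached/absent
free/absent: 3 out of 16 → fraction 3/16
Expected count = 3/16 × 2240 = 420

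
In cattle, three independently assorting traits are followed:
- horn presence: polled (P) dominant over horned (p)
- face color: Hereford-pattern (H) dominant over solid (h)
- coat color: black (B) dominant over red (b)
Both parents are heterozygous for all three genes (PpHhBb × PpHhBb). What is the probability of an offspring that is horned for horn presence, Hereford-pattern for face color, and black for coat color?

Trihybrid cross: PpHhBb × PpHhBb
Each trait segregates independently with a 3:1 phenotypic ratio, so each gene contributes 3/4 (dominant) or 1/4 (recessive).
Target: horned (horn presence), Hereford-pattern (face color), black (coat color)
Probability = product of independent per-trait probabilities
= 1/4 × 3/4 × 3/4 = 9/64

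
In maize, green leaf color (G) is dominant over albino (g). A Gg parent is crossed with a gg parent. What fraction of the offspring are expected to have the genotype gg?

Punnett square for Gg × gg:
Offspring genotypes: 2 Gg, 2 gg
Total offspring: 4
Count with target: 2
Probability: 2/4 = 1/2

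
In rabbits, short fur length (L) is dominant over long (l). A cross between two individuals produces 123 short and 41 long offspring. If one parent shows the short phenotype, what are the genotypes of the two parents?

Observed offspring: 123 short, 41 long
The observed ratio simplifies to 3:1. Long (ll) offspring appear, so each parent must contribute one l allele. The parent stated to show short carries L, so it is Ll. The other parent is then either Ll or ll: Ll × ll would give a 1:1 split, whereas Ll × Ll gives 3:1 — matching the data. So both parents are heterozygous (Ll × Ll).
Parent genotypes: Ll × Ll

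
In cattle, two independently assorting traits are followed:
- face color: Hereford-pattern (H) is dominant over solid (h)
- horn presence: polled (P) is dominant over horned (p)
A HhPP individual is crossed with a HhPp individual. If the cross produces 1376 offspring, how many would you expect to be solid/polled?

Dihybrid cross HhPP × HhPp — consider each gene separately:
face color: Hh × Hh → 1 HH, 2 Hh, 1 hh → 3 H_ : 1 hh (out of 4)
horn presence: PP × Pp → 2 PP, 2 Pp → 4 P_ (out of 4)
Combine (counts out of 4 × 4 = 16): Hereford-pattern/polled (H_P_) = 3×4 = 12; solid/polled (hhP_) = 1×4 = 4
Phenotype counts (out of 16): 12 Hereford-pattern/polled, 4 solid/polled
solid/polled: 4 out of 16 → fraction 1/4
Expected count = 1/4 × 1376 = 344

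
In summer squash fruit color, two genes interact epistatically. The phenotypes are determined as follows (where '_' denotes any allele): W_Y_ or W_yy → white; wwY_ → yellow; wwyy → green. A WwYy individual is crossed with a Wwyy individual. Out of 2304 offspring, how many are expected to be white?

Cross: WwYy × Wwyy — consider each gene separately:
W gene: Ww × Ww → 1 WW, 2 Ww, 1 ww → 3 W_ : 1 ww (out of 4)
Y gene: Yy × yy → 2 Yy, 2 yy → 2 Y_ : 2 yy (out of 4)
Genotype classes (out of 4 × 4 = 16): W_Y_ = 3×2 = 6; W_yy = 3×2 = 6; wwY_ = 1×2 = 2; wwyy = 1×2 = 2
Apply the phenotype rules: W_Y_ (6) + W_yy (6) → white; wwY_ (2) → yellow; wwyy (2) → green
Phenotype counts (out of 16): 12 white, 2 yellow, 2 green
white: 12 out of 16 → fraction 3/4
Expected count = 3/4 × 2304 = 1728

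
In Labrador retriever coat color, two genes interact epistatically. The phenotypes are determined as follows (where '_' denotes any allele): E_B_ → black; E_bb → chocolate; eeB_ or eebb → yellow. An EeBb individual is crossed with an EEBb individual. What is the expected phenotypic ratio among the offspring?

Cross: EeBb × EEBb — consider each gene separately:
E gene: Ee × EE → 2 EE, 2 Ee → 4 E_ (out of 4)
B gene: Bb × Bb → 1 BB, 2 Bb, 1 bb → 3 B_ : 1 bb (out of 4)
Genotype classes (out of 4 × 4 = 16): E_B_ = 4×3 = 12; E_bb = 4×1 = 4
Apply the phenotype rules: E_B_ (12) → black; E_bb (4) → chocolate
Phenotype counts (out of 16): 12 black, 4 chocolate
Ratio: 3 black : 1 chocolate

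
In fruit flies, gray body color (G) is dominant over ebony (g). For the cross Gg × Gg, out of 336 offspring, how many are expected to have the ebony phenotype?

Punnett square for Gg × Gg:
Offspring genotypes: 1 GG, 2 Gg, 1 gg
Total offspring: 4
Count with target: 1
Probability: 1/4
Expected count = 1/4 × 336 = 84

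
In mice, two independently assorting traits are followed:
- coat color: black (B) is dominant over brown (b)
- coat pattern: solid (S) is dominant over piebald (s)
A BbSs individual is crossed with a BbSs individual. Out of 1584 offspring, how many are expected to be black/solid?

Dihybrid cross BbSs × BbSs — consider each gene separately:
coat color: Bb × Bb → 1 BB, 2 Bb, 1 bb → 3 B_ : 1 bb (out of 4)
coat pattern: Ss × Ss → 1 SS, 2 Ss, 1 ss → 3 S_ : 1 ss (out of 4)
Combine (counts out of 4 × 4 = 16): black/solid (B_S_) = 3×3 = 9; black/piebald (B_ss) = 3×1 = 3; brown/solid (bbS_) = 1×3 = 3; brown/piebald (bbss) = 1×1 = 1
Phenotype counts (out of 16): 9 black/solid, 3 black/piebald, 3 brown/solid, 1 brown/piebald
black/solid: 9 out of 16 → fraction 9/16
Expected count = 9/16 × 1584 = 891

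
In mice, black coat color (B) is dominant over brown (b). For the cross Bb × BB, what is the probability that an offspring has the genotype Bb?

Punnett square for Bb × BB:
Offspring genotypes: 2 BB, 2 Bb
Total offspring: 4
Count with target: 2
Probability: 2/4 = 1/2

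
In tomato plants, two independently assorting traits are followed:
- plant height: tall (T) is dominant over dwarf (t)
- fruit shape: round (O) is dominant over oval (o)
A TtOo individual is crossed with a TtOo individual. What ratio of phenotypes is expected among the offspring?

Dihybrid cross TtOo × TtOo — consider each gene separately:
plant height: Tt × Tt → 1 TT, 2 Tt, 1 tt → 3 T_ : 1 tt (out of 4)
fruit shape: Oo × Oo → 1 OO, 2 Oo, 1 oo → 3 O_ : 1 oo (out of 4)
Combine (counts out of 4 × 4 = 16): tall/round (T_O_) = 3×3 = 9; tall/oval (T_oo) = 3×1 = 3; dwarf/round (ttO_) = 1×3 = 3; dwarf/oval (ttoo) = 1×1 = 1
Phenotype counts (out of 16): 9 tall/round, 3 tall/oval, 3 dwarf/round, 1 dwarf/oval
Ratio: 9 tall/round : 3 tall/oval : 3 dwarf/round : 1 dwarf/oval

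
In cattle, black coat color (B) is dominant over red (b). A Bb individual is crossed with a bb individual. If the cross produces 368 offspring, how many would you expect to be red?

Punnett square for Bb × bb:
Offspring genotypes: 2 Bb, 2 bb
black: 2, red: 2
red: 2 out of 4 → fraction 1/2
Expected count = 1/2 × 368 = 184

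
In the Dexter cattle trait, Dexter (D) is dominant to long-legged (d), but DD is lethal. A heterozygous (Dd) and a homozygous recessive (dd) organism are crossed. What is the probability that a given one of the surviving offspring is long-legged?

Cross: Dd × dd
Punnett square offspring (before lethality): 2 Dd, 2 dd
No DD offspring are produced in this cross.
long-legged: 2 out of 4
Probability: 2/4 = 1/2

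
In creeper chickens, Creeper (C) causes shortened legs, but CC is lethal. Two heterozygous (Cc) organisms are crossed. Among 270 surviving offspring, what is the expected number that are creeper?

Cross: Cc × Cc
Punnett square offspring (before lethality): 1 CC, 2 Cc, 1 cc
The CC genotype is lethal (embryos die); surviving offspring: 2 Cc, 1 cc
creeper: 2 out of 3 → fraction 2/3
Expected count = 2/3 × 270 = 180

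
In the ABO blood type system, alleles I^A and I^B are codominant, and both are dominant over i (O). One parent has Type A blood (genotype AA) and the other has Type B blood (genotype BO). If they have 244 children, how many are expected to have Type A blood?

Cross: AA × BO
Possible offspring genotypes: 2 AB, 2 AO
Blood type counts: 2 Type AB, 2 Type A
Probability of Type A: 2/4 = 1/2
Expected count = 1/2 × 244 = 122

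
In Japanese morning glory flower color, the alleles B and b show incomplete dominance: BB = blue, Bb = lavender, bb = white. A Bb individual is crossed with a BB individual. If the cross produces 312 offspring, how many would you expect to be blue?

Punnett square for Bb × BB:
Offspring genotypes: 2 BB, 2 Bb
Phenotype counts: 2 blue, 2 lavender
blue: 2 out of 4 → fraction 1/2
Expected count = 1/2 × 312 = 156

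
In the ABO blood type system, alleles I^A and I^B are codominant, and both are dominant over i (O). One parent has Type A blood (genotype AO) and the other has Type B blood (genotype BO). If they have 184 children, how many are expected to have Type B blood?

Cross: AO × BO
Possible offspring genotypes: 1 AB, 1 AO, 1 BO, 1 OO
Blood type counts: 1 Type AB, 1 Type A, 1 Type B, 1 Type O
Probability of Type B: 1/4
Expected count = 1/4 × 184 = 46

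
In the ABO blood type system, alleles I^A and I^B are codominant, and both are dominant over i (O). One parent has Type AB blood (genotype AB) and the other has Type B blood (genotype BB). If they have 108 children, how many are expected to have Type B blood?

Cross: AB × BB
Possible offspring genotypes: 2 AB, 2 BB
Blood type counts: 2 Type AB, 2 Type B
Probability of Type B: 2/4 = 1/2
Expected count = 1/2 × 108 = 54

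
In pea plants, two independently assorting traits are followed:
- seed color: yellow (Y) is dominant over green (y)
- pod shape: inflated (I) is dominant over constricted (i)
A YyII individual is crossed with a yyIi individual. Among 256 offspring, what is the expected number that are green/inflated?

Dihybrid cross YyII × yyIi — consider each gene separately:
seed color: Yy × yy → 2 Yy, 2 yy → 2 Y_ : 2 yy (out of 4)
pod shape: II × Ii → 2 II, 2 Ii → 4 I_ (out of 4)
Combine (counts out of 4 × 4 = 16): yellow/inflated (Y_I_) = 2×4 = 8; green/inflated (yyI_) = 2×4 = 8
Phenotype counts (out of 16): 8 yellow/inflated, 8 green/inflated
green/inflated: 8 out of 16 → fraction 1/2
Expected count = 1/2 × 256 = 128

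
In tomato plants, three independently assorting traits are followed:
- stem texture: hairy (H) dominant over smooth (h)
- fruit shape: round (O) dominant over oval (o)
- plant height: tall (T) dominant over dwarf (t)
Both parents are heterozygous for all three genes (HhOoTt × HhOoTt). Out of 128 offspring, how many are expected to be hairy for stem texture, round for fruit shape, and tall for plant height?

Trihybrid cross: HhOoTt × HhOoTt
Each trait segregates independently with a 3:1 phenotypic ratio, so each gene contributes 3/4 (dominant) or 1/4 (recessive).
Target: hairy (stem texture), round (fruit shape), tall (plant height)
Probability = product of independent per-trait probabilities
= 3/4 × 3/4 × 3/4 = 27/64
Expected count = 27/64 × 128 = 54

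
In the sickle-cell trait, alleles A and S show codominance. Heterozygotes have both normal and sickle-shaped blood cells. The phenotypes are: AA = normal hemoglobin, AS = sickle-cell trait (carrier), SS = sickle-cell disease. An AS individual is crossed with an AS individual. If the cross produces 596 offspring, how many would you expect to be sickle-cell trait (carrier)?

Punnett square for AS × AS:
Offspring genotypes: 1 AA, 2 AS, 1 SS
Phenotype counts: 1 normal hemoglobin, 2 sickle-cell trait (carrier), 1 sickle-cell disease
sickle-cell trait (carrier): 2 out of 4 → fraction 1/2
Expected count = 1/2 × 596 = 298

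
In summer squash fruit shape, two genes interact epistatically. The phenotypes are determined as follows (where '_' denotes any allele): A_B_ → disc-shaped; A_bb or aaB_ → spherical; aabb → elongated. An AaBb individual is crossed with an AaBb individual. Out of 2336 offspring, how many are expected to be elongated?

Cross: AaBb × AaBb — consider each gene separately:
A gene: Aa × Aa → 1 AA, 2 Aa, 1 aa → 3 A_ : 1 aa (out of 4)
B gene: Bb × Bb → 1 BB, 2 Bb, 1 bb → 3 B_ : 1 bb (out of 4)
Genotype classes (out of 4 × 4 = 16): A_B_ = 3×3 = 9; A_bb = 3×1 = 3; aaB_ = 1×3 = 3; aabb = 1×1 = 1
Apply the phenotype rules: A_B_ (9) → disc-shaped; A_bb (3) + aaB_ (3) → spherical; aabb (1) → elongated
Phenotype counts (out of 16): 9 disc-shaped, 6 spherical, 1 elongated
elongated: 1 out of 16 → fraction 1/16
Expected count = 1/16 × 2336 = 146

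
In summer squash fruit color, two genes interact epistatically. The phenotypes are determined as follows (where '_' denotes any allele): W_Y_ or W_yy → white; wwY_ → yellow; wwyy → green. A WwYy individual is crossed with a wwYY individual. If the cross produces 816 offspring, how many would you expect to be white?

Cross: WwYy × wwYY — consider each gene separately:
W gene: Ww × ww → 2 Ww, 2 ww → 2 W_ : 2 ww (out of 4)
Y gene: Yy × YY → 2 YY, 2 Yy → 4 Y_ (out of 4)
Genotype classes (out of 4 × 4 = 16): W_Y_ = 2×4 = 8; wwY_ = 2×4 = 8
Apply the phenotype rules: W_Y_ (8) → white; wwY_ (8) → yellow
Phenotype counts (out of 16): 8 white, 8 yellow
white: 8 out of 16 → fraction 1/2
Expected count = 1/2 × 816 = 408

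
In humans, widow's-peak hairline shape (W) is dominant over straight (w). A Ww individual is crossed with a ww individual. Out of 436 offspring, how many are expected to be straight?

Punnett square for Ww × ww:
Offspring genotypes: 2 Ww, 2 ww
widow's-peak: 2, straight: 2
straight: 2 out of 4 → fraction 1/2
Expected count = 1/2 × 436 = 218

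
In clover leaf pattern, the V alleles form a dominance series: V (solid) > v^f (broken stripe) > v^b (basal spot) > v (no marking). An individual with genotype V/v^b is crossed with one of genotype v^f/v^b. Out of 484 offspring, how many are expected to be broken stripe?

Cross: V/v^b × v^f/v^b
Allele dominance: V > v^f > v^b > v
Offspring genotypes: 1 V/v^f, 1 V/v^b, 1 v^f/v^b, 1 v^b/v^b
Phenotype counts: 2 solid, 1 broken stripe, 1 basal spot
broken stripe: 1 out of 4 → fraction 1/4
Expected count = 1/4 × 484 = 121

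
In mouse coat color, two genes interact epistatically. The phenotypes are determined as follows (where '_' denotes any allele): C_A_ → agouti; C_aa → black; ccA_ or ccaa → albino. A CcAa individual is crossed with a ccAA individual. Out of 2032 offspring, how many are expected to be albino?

Cross: CcAa × ccAA — consider each gene separately:
C gene: Cc × cc → 2 Cc, 2 cc → 2 C_ : 2 cc (out of 4)
A gene: Aa × AA → 2 AA, 2 Aa → 4 A_ (out of 4)
Genotype classes (out of 4 × 4 = 16): C_A_ = 2×4 = 8; ccA_ = 2×4 = 8
Apply the phenotype rules: C_A_ (8) → agouti; ccA_ (8) → albino
Phenotype counts (out of 16): 8 agouti, 8 albino
albino: 8 out of 16 → fraction 1/2
Expected count = 1/2 × 2032 = 1016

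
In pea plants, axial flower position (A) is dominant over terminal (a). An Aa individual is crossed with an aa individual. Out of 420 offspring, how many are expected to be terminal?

Punnett square for Aa × aa:
Offspring genotypes: 2 Aa, 2 aa
axial: 2, terminal: 2
terminal: 2 out of 4 → fraction 1/2
Expected count = 1/2 × 420 = 210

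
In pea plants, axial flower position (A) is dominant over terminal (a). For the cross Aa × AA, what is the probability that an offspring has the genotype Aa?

Punnett square for Aa × AA:
Offspring genotypes: 2 AA, 2 Aa
Total offspring: 4
Count with target: 2
Probability: 2/4 = 1/2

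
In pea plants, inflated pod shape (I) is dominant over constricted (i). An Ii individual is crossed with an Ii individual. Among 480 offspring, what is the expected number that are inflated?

Punnett square for Ii × Ii:
Offspring genotypes: 1 II, 2 Ii, 1 ii
inflated: 3, constricted: 1
inflated: 3 out of 4 → fraction 3/4
Expected count = 3/4 × 480 = 360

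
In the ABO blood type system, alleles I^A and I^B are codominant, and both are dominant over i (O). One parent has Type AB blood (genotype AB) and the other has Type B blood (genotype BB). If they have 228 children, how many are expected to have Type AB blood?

Cross: AB × BB
Possible offspring genotypes: 2 AB, 2 BB
Blood type counts: 2 Type AB, 2 Type B
Probability of Type AB: 2/4 = 1/2
Expected count = 1/2 × 228 = 114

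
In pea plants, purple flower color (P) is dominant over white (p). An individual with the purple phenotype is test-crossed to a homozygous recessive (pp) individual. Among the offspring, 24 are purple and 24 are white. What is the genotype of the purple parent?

Test cross: ? × pp
Offspring: 24 purple, 24 white — approximately 1:1.
A 1:1 ratio in a test cross indicates the unknown parent is heterozygous (Pp).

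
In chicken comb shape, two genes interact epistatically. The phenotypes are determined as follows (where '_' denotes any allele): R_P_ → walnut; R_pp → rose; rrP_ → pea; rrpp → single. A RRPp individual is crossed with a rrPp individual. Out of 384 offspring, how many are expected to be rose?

Cross: RRPp × rrPp — consider each gene separately:
R gene: RR × rr → 4 Rr → 4 R_ (out of 4)
P gene: Pp × Pp → 1 PP, 2 Pp, 1 pp → 3 P_ : 1 pp (out of 4)
Genotype classes (out of 4 × 4 = 16): R_P_ = 4×3 = 12; R_pp = 4×1 = 4
Apply the phenotype rules: R_P_ (12) → walnut; R_pp (4) → rose
Phenotype counts (out of 16): 12 walnut, 4 rose
rose: 4 out of 16 → fraction 1/4
Expected count = 1/4 × 384 = 96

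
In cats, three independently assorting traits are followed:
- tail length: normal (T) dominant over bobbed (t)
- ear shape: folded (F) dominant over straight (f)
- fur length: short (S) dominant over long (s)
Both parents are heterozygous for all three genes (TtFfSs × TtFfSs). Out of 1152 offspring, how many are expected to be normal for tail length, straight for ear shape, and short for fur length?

Trihybrid cross: TtFfSs × TtFfSs
Each trait segregates independently with a 3:1 phenotypic ratio, so each gene contributes 3/4 (dominant) or 1/4 (recessive).
Target: normal (tail length), straight (ear shape), short (fur length)
Probability = product of independent per-trait probabilities
= 3/4 × 1/4 × 3/4 = 9/64
Expected count = 9/64 × 1152 = 162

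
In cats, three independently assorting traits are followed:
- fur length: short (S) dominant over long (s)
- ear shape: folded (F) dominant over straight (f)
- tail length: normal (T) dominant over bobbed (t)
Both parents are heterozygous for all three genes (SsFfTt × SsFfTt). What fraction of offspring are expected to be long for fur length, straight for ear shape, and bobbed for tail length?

Trihybrid cross: SsFfTt × SsFfTt
Each trait segregates independently with a 3:1 phenotypic ratio, so each gene contributes 3/4 (dominant) or 1/4 (recessive).
Target: long (fur length), straight (ear shape), bobbed (tail length)
Probability = product of independent per-trait probabilities
= 1/4 × 1/4 × 1/4 = 1/64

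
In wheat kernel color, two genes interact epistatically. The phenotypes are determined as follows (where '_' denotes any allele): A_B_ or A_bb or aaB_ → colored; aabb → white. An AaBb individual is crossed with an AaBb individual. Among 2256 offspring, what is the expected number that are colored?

Cross: AaBb × AaBb — consider each gene separately:
A gene: Aa × Aa → 1 AA, 2 Aa, 1 aa → 3 A_ : 1 aa (out of 4)
B gene: Bb × Bb → 1 BB, 2 Bb, 1 bb → 3 B_ : 1 bb (out of 4)
Genotype classes (out of 4 × 4 = 16): A_B_ = 3×3 = 9; A_bb = 3×1 = 3; aaB_ = 1×3 = 3; aabb = 1×1 = 1
Apply the phenotype rules: A_B_ (9) + A_bb (3) + aaB_ (3) → colored; aabb (1) → white
Phenotype counts (out of 16): 15 colored, 1 white
colored: 15 out of 16 → fraction 15/16
Expected count = 15/16 × 2256 = 2115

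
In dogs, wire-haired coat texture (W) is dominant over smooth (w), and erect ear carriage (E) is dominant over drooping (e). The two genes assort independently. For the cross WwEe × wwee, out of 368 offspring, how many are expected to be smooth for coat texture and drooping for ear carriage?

Dihybrid cross WwEe × wwee — consider each gene separately:
coat texture: Ww × ww → 2 Ww, 2 ww → 2 W_ : 2 ww (out of 4)
ear carriage: Ee × ee → 2 Ee, 2 ee → 2 E_ : 2 ee (out of 4)
Looking for: smooth (ww) and drooping (ee)
P(smooth) = 2/4, P(drooping) = 2/4
P(both) = 2/4 × 2/4 = 4/16 = 1/4
Expected count = 1/4 × 368 = 92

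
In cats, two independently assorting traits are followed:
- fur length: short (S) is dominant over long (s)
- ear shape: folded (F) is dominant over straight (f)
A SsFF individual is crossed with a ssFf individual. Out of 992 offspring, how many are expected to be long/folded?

Dihybrid cross SsFF × ssFf — consider each gene separately:
fur length: Ss × ss → 2 Ss, 2 ss → 2 S_ : 2 ss (out of 4)
ear shape: FF × Ff → 2 FF, 2 Ff → 4 F_ (out of 4)
Combine (counts out of 4 × 4 = 16): short/folded (S_F_) = 2×4 = 8; long/folded (ssF_) = 2×4 = 8
Phenotype counts (out of 16): 8 short/folded, 8 long/folded
long/folded: 8 out of 16 → fraction 1/2
Expected count = 1/2 × 992 = 496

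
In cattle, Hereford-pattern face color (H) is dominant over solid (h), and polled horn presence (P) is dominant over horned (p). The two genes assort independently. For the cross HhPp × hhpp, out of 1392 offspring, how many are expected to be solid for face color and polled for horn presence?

Dihybrid cross HhPp × hhpp — consider each gene separately:
face color: Hh × hh → 2 Hh, 2 hh → 2 H_ : 2 hh (out of 4)
horn presence: Pp × pp → 2 Pp, 2 pp → 2 P_ : 2 pp (out of 4)
Looking for: solid (hh) and polled (P_)
P(solid) = 2/4, P(polled) = 2/4
P(both) = 2/4 × 2/4 = 4/16 = 1/4
Expected count = 1/4 × 1392 = 348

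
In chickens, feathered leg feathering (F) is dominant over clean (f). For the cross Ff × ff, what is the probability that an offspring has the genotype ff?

Punnett square for Ff × ff:
Offspring genotypes: 2 Ff, 2 ff
Total offspring: 4
Count with target: 2
Probability: 2/4 = 1/2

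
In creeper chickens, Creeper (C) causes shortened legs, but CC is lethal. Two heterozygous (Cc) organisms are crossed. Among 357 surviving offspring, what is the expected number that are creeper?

Cross: Cc × Cc
Punnett square offspring (before lethality): 1 CC, 2 Cc, 1 cc
The CC genotype is lethal (embryos die); surviving offspring: 2 Cc, 1 cc
creeper: 2 out of 3 → fraction 2/3
Expected count = 2/3 × 357 = 238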